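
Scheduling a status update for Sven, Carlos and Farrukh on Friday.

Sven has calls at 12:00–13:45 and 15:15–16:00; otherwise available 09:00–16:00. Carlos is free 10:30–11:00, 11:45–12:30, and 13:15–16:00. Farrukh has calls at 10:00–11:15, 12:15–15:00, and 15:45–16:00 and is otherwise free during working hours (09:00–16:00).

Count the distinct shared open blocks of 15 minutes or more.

Sven free within 09:00–16:00: 09:00–12:00, 13:45–15:15.
Farrukh free within 09:00–16:00: 09:00–10:00, 11:15–12:15, 15:00–15:45.
Sven ∩ Carlos: 10:30–11:00, 11:45–12:00, 13:45–15:15.
Sven ∩ Carlos ∩ Farrukh: 11:45–12:00, 15:00–15:15.
Windows ≥ 15 min: 11:45–12:00, 15:00–15:15.
That's 2 windows.

2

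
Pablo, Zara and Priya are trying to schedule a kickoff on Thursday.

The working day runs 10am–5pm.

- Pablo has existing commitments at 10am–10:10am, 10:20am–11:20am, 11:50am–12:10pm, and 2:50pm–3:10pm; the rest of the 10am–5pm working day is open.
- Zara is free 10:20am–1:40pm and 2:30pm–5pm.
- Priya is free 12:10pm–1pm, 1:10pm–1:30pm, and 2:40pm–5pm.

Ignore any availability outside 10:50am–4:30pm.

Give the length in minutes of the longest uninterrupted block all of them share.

Pablo free within 10:00–17:00: 10:10–10:20, 11:20–11:50, 12:10–14:50, 15:10–17:00.
Pablo ∩ Zara: 11:20–11:50, 12:10–13:40, 14:30–14:50, 15:10–17:00.
Pablo ∩ Zara ∩ Priya: 12:10–13:00, 13:10–13:30, 14:40–14:50, 15:10–17:00.
Restricted to 10:50–16:30: 12:10–13:00, 13:10–13:30, 14:40–14:50, 15:10–16:30.
Common window lengths: 50, 20, 10, 80 min; longest is 80.

80 minutes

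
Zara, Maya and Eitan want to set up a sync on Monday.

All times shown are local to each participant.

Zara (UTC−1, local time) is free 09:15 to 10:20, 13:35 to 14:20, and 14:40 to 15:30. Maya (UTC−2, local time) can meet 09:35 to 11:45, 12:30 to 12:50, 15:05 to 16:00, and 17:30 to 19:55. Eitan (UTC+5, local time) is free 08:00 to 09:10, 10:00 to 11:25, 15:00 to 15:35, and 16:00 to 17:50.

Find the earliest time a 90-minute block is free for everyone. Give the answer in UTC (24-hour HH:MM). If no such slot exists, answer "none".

none

Zara → UTC: 10:15–11:20, 14:35–15:20, 15:40–16:30.
Maya → UTC: 11:35–13:45, 14:30–14:50, 17:05–18:00, 19:30–21:55.
Eitan → UTC: 03:00–04:10, 05:00–06:25, 10:00–10:35, 11:00–12:50.
Zara ∩ Maya: 14:35–14:50.
Zara ∩ Maya ∩ Eitan: (none).
Windows ≥ 90 min: (none).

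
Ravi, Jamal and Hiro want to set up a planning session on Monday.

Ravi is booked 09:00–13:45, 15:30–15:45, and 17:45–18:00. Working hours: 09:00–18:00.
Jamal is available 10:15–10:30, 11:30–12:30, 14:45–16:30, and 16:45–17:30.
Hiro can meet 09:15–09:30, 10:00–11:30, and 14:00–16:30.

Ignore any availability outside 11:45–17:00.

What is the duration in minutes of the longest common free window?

Ravi free within 09:00–18:00: 13:45–15:30, 15:45–17:45.
Ravi ∩ Jamal: 14:45–15:30, 15:45–16:30, 16:45–17:30.
Ravi ∩ Jamal ∩ Hiro: 14:45–15:30, 15:45–16:30.
Restricted to 11:45–17:00: 14:45–15:30, 15:45–16:30.
Common window lengths: 45, 45 min; longest is 45.

45 minutes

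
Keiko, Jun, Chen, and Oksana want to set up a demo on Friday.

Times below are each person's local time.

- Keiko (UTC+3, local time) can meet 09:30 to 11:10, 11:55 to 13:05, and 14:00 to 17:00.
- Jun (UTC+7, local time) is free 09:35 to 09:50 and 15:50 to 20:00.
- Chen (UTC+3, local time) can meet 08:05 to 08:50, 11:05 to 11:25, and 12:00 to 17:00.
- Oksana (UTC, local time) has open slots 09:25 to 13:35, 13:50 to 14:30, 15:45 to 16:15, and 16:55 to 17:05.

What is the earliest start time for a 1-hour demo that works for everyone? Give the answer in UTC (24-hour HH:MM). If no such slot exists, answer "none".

11:00

Keiko → UTC: 06:30–08:10, 08:55–10:05, 11:00–14:00.
Jun → UTC: 02:35–02:50, 08:50–13:00.
Chen → UTC: 05:05–05:50, 08:05–08:25, 09:00–14:00.
Oksana → UTC: 09:25–13:35, 13:50–14:30, 15:45–16:15, 16:55–17:05.
Keiko ∩ Jun: 08:55–10:05, 11:00–13:00.
Keiko ∩ Jun ∩ Chen: 09:00–10:05, 11:00–13:00.
Keiko ∩ Jun ∩ Chen ∩ Oksana: 09:25–10:05, 11:00–13:00.
Windows ≥ 60 min: 11:00–13:00.
Earliest such window starts at 11:00.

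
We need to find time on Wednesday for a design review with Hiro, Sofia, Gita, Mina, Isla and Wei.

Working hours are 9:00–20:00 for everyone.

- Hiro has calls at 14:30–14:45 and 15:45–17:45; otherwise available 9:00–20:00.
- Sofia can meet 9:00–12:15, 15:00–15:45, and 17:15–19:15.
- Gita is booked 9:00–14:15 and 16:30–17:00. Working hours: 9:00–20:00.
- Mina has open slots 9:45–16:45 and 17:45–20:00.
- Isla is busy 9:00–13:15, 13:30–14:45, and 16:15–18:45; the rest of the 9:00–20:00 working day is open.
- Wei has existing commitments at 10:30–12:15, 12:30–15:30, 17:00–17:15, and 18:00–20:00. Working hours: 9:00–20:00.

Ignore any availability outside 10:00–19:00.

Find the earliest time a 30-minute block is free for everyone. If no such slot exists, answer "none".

none

Hiro free within 09:00–20:00: 09:00–14:30, 14:45–15:45, 17:45–20:00.
Gita free within 09:00–20:00: 14:15–16:30, 17:00–20:00.
Isla free within 09:00–20:00: 13:15–13:30, 14:45–16:15, 18:45–20:00.
Wei free within 09:00–20:00: 09:00–10:30, 12:15–12:30, 15:30–17:00, 17:15–18:00.
Hiro ∩ Sofia: 09:00–12:15, 15:00–15:45, 17:45–19:15.
Hiro ∩ Sofia ∩ Gita: 15:00–15:45, 17:45–19:15.
Hiro ∩ Sofia ∩ Gita ∩ Mina: 15:00–15:45, 17:45–19:15.
Hiro ∩ Sofia ∩ Gita ∩ Mina ∩ Isla: 15:00–15:45, 18:45–19:15.
Hiro ∩ Sofia ∩ Gita ∩ Mina ∩ Isla ∩ Wei: 15:30–15:45.
Restricted to 10:00–19:00: 15:30–15:45.
Windows ≥ 30 min: (none).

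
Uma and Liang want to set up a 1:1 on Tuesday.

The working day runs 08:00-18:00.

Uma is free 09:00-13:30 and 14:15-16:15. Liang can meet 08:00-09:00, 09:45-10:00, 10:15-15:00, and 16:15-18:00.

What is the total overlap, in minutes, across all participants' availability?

255 minutes

Uma ∩ Liang: 09:45–10:00, 10:15–13:30, 14:15–15:00.
Total common minutes: 15 + 195 + 45 = 255.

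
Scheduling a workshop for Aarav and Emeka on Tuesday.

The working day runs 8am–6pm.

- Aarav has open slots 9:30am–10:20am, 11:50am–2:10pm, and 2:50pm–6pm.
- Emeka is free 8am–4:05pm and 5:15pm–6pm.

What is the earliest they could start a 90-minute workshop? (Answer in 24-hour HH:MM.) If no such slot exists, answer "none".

Aarav ∩ Emeka: 09:30–10:20, 11:50–14:10, 14:50–16:05, 17:15–18:00.
Windows ≥ 90 min: 11:50–14:10.
Earliest such window starts at 11:50.

11:50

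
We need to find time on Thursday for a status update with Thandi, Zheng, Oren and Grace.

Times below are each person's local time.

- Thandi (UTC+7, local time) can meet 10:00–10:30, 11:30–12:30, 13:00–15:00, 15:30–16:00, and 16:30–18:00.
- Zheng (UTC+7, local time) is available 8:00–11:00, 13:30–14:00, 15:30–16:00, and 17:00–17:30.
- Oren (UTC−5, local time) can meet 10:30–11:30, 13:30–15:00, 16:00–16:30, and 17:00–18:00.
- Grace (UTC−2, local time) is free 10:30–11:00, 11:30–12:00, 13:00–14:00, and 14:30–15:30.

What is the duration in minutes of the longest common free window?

0 minutes

Thandi → UTC: 03:00–03:30, 04:30–05:30, 06:00–08:00, 08:30–09:00, 09:30–11:00.
Zheng → UTC: 01:00–04:00, 06:30–07:00, 08:30–09:00, 10:00–10:30.
Oren → UTC: 15:30–16:30, 18:30–20:00, 21:00–21:30, 22:00–23:00.
Grace → UTC: 12:30–13:00, 13:30–14:00, 15:00–16:00, 16:30–17:30.
Thandi ∩ Zheng: 03:00–03:30, 06:30–07:00, 08:30–09:00, 10:00–10:30.
Thandi ∩ Zheng ∩ Oren: (none).
Thandi ∩ Zheng ∩ Oren ∩ Grace: (none).
No common window.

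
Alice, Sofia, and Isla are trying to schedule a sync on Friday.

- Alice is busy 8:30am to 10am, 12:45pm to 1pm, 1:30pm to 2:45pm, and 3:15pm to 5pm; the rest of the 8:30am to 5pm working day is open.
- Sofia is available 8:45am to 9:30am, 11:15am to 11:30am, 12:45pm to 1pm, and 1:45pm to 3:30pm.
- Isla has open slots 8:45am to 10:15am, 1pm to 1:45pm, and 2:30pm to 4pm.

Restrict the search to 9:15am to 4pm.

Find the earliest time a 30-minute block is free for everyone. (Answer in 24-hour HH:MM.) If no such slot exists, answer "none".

Alice free within 08:30–17:00: 10:00–12:45, 13:00–13:30, 14:45–15:15.
Alice ∩ Sofia: 11:15–11:30, 14:45–15:15.
Alice ∩ Sofia ∩ Isla: 14:45–15:15.
Restricted to 09:15–16:00: 14:45–15:15.
Windows ≥ 30 min: 14:45–15:15.
Earliest such window starts at 14:45.

14:45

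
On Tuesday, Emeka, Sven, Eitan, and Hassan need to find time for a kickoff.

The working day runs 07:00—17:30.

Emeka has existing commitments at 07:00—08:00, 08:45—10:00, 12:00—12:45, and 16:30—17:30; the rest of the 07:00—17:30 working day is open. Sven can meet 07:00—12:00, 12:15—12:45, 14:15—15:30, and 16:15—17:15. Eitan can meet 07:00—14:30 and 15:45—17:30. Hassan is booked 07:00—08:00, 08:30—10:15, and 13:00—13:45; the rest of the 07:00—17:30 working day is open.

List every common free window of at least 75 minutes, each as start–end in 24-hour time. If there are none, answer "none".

10:15–12:00

Emeka free within 07:00–17:30: 08:00–08:45, 10:00–12:00, 12:45–16:30.
Hassan free within 07:00–17:30: 08:00–08:30, 10:15–13:00, 13:45–17:30.
Emeka ∩ Sven: 08:00–08:45, 10:00–12:00, 14:15–15:30, 16:15–16:30.
Emeka ∩ Sven ∩ Eitan: 08:00–08:45, 10:00–12:00, 14:15–14:30, 16:15–16:30.
Emeka ∩ Sven ∩ Eitan ∩ Hassan: 08:00–08:30, 10:15–12:00, 14:15–14:30, 16:15–16:30.
Windows ≥ 75 min: 10:15–12:00.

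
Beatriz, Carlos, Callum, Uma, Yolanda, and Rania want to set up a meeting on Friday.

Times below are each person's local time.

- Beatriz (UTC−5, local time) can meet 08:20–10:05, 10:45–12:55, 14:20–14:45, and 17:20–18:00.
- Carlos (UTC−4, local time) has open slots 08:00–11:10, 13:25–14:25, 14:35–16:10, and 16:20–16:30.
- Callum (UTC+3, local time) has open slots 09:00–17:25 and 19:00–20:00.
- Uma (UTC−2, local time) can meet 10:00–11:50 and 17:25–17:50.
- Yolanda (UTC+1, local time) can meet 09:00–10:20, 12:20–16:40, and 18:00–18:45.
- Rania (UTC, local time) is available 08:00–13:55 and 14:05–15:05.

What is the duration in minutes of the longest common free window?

Beatriz → UTC: 13:20–15:05, 15:45–17:55, 19:20–19:45, 22:20–23:00.
Carlos → UTC: 12:00–15:10, 17:25–18:25, 18:35–20:10, 20:20–20:30.
Callum → UTC: 06:00–14:25, 16:00–17:00.
Uma → UTC: 12:00–13:50, 19:25–19:50.
Yolanda → UTC: 08:00–09:20, 11:20–15:40, 17:00–17:45.
Rania → UTC: 08:00–13:55, 14:05–15:05.
Beatriz ∩ Carlos: 13:20–15:05, 17:25–17:55, 19:20–19:45.
Beatriz ∩ Carlos ∩ Callum: 13:20–14:25.
Beatriz ∩ Carlos ∩ Callum ∩ Uma: 13:20–13:50.
Beatriz ∩ Carlos ∩ Callum ∩ Uma ∩ Yolanda: 13:20–13:50.
Beatriz ∩ Carlos ∩ Callum ∩ Uma ∩ Yolanda ∩ Rania: 13:20–13:50.
Single common window of 30 minutes.

30 minutes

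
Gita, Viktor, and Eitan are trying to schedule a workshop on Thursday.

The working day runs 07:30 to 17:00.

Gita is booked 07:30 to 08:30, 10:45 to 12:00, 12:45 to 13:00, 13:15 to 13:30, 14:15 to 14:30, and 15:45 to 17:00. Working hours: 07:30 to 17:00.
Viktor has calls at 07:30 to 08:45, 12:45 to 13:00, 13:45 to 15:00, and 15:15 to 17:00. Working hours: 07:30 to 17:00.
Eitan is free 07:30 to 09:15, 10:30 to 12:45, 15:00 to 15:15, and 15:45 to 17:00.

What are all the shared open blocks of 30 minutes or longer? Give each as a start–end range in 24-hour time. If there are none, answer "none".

Gita free within 07:30–17:00: 08:30–10:45, 12:00–12:45, 13:00–13:15, 13:30–14:15, 14:30–15:45.
Viktor free within 07:30–17:00: 08:45–12:45, 13:00–13:45, 15:00–15:15.
Gita ∩ Viktor: 08:45–10:45, 12:00–12:45, 13:00–13:15, 13:30–13:45, 15:00–15:15.
Gita ∩ Viktor ∩ Eitan: 08:45–09:15, 10:30–10:45, 12:00–12:45, 15:00–15:15.
Windows ≥ 30 min: 08:45–09:15, 12:00–12:45.

08:45–09:15, 12:00–12:45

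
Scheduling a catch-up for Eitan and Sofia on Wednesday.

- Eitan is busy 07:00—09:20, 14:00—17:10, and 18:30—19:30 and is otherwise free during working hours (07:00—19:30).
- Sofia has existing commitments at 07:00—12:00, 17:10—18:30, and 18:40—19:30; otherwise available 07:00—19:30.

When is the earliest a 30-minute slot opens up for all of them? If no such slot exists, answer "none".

Eitan free within 07:00–19:30: 09:20–14:00, 17:10–18:30.
Sofia free within 07:00–19:30: 12:00–17:10, 18:30–18:40.
Eitan ∩ Sofia: 12:00–14:00.
Windows ≥ 30 min: 12:00–14:00.
Earliest such window starts at 12:00.

12:00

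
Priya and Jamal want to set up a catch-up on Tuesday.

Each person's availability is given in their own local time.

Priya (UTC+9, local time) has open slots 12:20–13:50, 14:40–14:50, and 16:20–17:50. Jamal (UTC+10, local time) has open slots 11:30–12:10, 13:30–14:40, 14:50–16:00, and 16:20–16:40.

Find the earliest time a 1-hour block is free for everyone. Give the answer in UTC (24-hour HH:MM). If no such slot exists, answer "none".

Priya → UTC: 03:20–04:50, 05:40–05:50, 07:20–08:50.
Jamal → UTC: 01:30–02:10, 03:30–04:40, 04:50–06:00, 06:20–06:40.
Priya ∩ Jamal: 03:30–04:40, 05:40–05:50.
Windows ≥ 60 min: 03:30–04:40.
Earliest such window starts at 03:30.

03:30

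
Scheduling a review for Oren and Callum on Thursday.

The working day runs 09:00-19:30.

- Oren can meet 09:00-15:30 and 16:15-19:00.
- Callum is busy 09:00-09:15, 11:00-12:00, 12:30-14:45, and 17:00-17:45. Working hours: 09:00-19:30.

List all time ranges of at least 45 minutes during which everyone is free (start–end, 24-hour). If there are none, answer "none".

Callum free within 09:00–19:30: 09:15–11:00, 12:00–12:30, 14:45–17:00, 17:45–19:30.
Oren ∩ Callum: 09:15–11:00, 12:00–12:30, 14:45–15:30, 16:15–17:00, 17:45–19:00.
Windows ≥ 45 min: 09:15–11:00, 14:45–15:30, 16:15–17:00, 17:45–19:00.

09:15–11:00, 14:45–15:30, 16:15–17:00, 17:45–19:00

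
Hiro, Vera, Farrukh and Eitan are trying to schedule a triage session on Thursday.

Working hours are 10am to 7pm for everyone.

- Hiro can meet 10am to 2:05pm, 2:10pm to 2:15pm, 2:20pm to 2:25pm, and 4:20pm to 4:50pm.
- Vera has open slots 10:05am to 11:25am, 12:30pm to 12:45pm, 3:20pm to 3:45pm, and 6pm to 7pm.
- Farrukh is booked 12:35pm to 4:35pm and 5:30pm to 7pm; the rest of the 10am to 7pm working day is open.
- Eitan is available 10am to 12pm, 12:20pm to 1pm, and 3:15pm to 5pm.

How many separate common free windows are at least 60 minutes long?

1

Farrukh free within 10:00–19:00: 10:00–12:35, 16:35–17:30.
Hiro ∩ Vera: 10:05–11:25, 12:30–12:45.
Hiro ∩ Vera ∩ Farrukh: 10:05–11:25, 12:30–12:35.
Hiro ∩ Vera ∩ Farrukh ∩ Eitan: 10:05–11:25, 12:30–12:35.
Windows ≥ 60 min: 10:05–11:25.
That's 1 window.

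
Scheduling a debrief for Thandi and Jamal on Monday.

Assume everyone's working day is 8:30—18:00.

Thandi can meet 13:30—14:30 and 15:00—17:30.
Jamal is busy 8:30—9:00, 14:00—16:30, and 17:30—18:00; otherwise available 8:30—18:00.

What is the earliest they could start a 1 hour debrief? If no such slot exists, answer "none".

Jamal free within 08:30–18:00: 09:00–14:00, 16:30–17:30.
Thandi ∩ Jamal: 13:30–14:00, 16:30–17:30.
Windows ≥ 60 min: 16:30–17:30.
Earliest such window starts at 16:30.

16:30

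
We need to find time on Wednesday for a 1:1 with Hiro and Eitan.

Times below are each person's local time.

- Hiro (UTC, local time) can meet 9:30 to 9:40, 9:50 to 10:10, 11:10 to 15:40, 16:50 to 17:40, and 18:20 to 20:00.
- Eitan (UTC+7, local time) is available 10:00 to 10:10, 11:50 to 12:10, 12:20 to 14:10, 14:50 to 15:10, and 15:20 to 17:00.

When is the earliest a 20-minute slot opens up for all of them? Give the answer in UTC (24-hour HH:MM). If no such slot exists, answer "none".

Hiro → UTC: 09:30–09:40, 09:50–10:10, 11:10–15:40, 16:50–17:40, 18:20–20:00.
Eitan → UTC: 03:00–03:10, 04:50–05:10, 05:20–07:10, 07:50–08:10, 08:20–10:00.
Hiro ∩ Eitan: 09:30–09:40, 09:50–10:00.
Windows ≥ 20 min: (none).

none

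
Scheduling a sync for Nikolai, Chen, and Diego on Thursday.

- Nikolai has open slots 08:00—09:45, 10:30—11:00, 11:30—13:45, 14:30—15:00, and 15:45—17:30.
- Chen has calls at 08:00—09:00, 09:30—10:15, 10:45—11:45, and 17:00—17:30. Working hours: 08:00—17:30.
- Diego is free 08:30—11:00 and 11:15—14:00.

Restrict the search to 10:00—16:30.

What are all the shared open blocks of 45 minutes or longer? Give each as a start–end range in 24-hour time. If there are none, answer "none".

11:45–13:45

Chen free within 08:00–17:30: 09:00–09:30, 10:15–10:45, 11:45–17:00.
Nikolai ∩ Chen: 09:00–09:30, 10:30–10:45, 11:45–13:45, 14:30–15:00, 15:45–17:00.
Nikolai ∩ Chen ∩ Diego: 09:00–09:30, 10:30–10:45, 11:45–13:45.
Restricted to 10:00–16:30: 10:30–10:45, 11:45–13:45.
Windows ≥ 45 min: 11:45–13:45.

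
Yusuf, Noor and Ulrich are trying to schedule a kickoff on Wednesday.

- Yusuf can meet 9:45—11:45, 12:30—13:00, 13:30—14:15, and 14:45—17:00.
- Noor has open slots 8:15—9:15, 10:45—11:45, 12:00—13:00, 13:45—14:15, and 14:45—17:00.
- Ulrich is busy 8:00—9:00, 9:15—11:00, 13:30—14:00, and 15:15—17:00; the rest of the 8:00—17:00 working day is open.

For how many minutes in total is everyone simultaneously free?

120 minutes

Ulrich free within 08:00–17:00: 09:00–09:15, 11:00–13:30, 14:00–15:15.
Yusuf ∩ Noor: 10:45–11:45, 12:30–13:00, 13:45–14:15, 14:45–17:00.
Yusuf ∩ Noor ∩ Ulrich: 11:00–11:45, 12:30–13:00, 14:00–14:15, 14:45–15:15.
Total common minutes: 45 + 30 + 15 + 30 = 120.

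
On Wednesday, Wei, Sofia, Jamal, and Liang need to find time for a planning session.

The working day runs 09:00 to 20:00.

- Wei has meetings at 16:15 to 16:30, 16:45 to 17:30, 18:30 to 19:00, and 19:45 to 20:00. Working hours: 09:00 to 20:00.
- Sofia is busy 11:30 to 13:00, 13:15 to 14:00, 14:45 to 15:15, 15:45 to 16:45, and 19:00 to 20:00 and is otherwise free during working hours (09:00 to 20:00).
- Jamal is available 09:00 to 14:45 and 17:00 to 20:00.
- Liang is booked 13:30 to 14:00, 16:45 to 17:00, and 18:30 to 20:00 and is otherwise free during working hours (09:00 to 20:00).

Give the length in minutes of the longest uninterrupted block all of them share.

150 minutes

Wei free within 09:00–20:00: 09:00–16:15, 16:30–16:45, 17:30–18:30, 19:00–19:45.
Sofia free within 09:00–20:00: 09:00–11:30, 13:00–13:15, 14:00–14:45, 15:15–15:45, 16:45–19:00.
Liang free within 09:00–20:00: 09:00–13:30, 14:00–16:45, 17:00–18:30.
Wei ∩ Sofia: 09:00–11:30, 13:00–13:15, 14:00–14:45, 15:15–15:45, 17:30–18:30.
Wei ∩ Sofia ∩ Jamal: 09:00–11:30, 13:00–13:15, 14:00–14:45, 17:30–18:30.
Wei ∩ Sofia ∩ Jamal ∩ Liang: 09:00–11:30, 13:00–13:15, 14:00–14:45, 17:30–18:30.
Common window lengths: 150, 15, 45, 60 min; longest is 150.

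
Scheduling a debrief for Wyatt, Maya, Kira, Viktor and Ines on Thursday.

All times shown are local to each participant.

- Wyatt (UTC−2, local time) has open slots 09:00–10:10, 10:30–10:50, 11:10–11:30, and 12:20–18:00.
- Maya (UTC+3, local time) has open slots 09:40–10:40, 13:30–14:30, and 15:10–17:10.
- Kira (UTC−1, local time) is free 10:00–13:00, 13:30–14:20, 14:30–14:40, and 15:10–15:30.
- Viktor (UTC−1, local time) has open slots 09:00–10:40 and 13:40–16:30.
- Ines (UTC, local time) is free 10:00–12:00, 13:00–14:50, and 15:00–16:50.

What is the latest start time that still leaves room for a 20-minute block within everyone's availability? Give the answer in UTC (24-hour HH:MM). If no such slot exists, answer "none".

11:10

Wyatt → UTC: 11:00–12:10, 12:30–12:50, 13:10–13:30, 14:20–20:00.
Maya → UTC: 06:40–07:40, 10:30–11:30, 12:10–14:10.
Kira → UTC: 11:00–14:00, 14:30–15:20, 15:30–15:40, 16:10–16:30.
Viktor → UTC: 10:00–11:40, 14:40–17:30.
Ines → UTC: 10:00–12:00, 13:00–14:50, 15:00–16:50.
Wyatt ∩ Maya: 11:00–11:30, 12:30–12:50, 13:10–13:30.
Wyatt ∩ Maya ∩ Kira: 11:00–11:30, 12:30–12:50, 13:10–13:30.
Wyatt ∩ Maya ∩ Kira ∩ Viktor: 11:00–11:30.
Wyatt ∩ Maya ∩ Kira ∩ Viktor ∩ Ines: 11:00–11:30.
Windows ≥ 20 min: 11:00–11:30.
Latest start in the last window 11:00–11:30 is 11:30 − 20 min = 11:10.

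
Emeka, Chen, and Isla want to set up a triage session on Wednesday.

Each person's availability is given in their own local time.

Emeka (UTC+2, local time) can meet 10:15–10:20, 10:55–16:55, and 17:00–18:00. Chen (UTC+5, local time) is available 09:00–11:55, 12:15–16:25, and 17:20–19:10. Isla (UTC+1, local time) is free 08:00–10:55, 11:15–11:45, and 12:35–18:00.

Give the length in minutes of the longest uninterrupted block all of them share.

Emeka → UTC: 08:15–08:20, 08:55–14:55, 15:00–16:00.
Chen → UTC: 04:00–06:55, 07:15–11:25, 12:20–14:10.
Isla → UTC: 07:00–09:55, 10:15–10:45, 11:35–17:00.
Emeka ∩ Chen: 08:15–08:20, 08:55–11:25, 12:20–14:10.
Emeka ∩ Chen ∩ Isla: 08:15–08:20, 08:55–09:55, 10:15–10:45, 12:20–14:10.
Common window lengths: 5, 60, 30, 110 min; longest is 110.

110 minutes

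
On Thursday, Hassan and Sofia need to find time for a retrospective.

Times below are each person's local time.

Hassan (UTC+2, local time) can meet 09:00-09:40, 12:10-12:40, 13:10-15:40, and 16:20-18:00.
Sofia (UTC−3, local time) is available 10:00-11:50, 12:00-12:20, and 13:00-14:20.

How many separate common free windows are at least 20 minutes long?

Hassan → UTC: 07:00–07:40, 10:10–10:40, 11:10–13:40, 14:20–16:00.
Sofia → UTC: 13:00–14:50, 15:00–15:20, 16:00–17:20.
Hassan ∩ Sofia: 13:00–13:40, 14:20–14:50, 15:00–15:20.
Windows ≥ 20 min: 13:00–13:40, 14:20–14:50, 15:00–15:20.
That's 3 windows.

3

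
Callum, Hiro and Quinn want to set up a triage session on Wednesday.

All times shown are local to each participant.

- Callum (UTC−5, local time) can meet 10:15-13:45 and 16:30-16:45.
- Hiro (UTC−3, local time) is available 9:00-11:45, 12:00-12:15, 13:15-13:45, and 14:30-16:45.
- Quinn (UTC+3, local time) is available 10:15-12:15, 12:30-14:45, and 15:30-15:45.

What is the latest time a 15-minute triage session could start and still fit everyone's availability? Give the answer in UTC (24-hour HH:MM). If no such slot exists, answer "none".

none

Callum → UTC: 15:15–18:45, 21:30–21:45.
Hiro → UTC: 12:00–14:45, 15:00–15:15, 16:15–16:45, 17:30–19:45.
Quinn → UTC: 07:15–09:15, 09:30–11:45, 12:30–12:45.
Callum ∩ Hiro: 16:15–16:45, 17:30–18:45.
Callum ∩ Hiro ∩ Quinn: (none).
Windows ≥ 15 min: (none).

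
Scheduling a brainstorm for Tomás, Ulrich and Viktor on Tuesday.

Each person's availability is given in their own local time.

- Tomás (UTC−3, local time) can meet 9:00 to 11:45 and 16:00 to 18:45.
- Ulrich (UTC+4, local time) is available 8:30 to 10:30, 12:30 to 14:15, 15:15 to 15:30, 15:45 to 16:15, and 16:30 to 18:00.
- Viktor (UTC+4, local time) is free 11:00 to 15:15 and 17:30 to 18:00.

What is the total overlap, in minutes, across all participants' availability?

Tomás → UTC: 12:00–14:45, 19:00–21:45.
Ulrich → UTC: 04:30–06:30, 08:30–10:15, 11:15–11:30, 11:45–12:15, 12:30–14:00.
Viktor → UTC: 07:00–11:15, 13:30–14:00.
Tomás ∩ Ulrich: 12:00–12:15, 12:30–14:00.
Tomás ∩ Ulrich ∩ Viktor: 13:30–14:00.
Total common minutes: 30.

30 minutes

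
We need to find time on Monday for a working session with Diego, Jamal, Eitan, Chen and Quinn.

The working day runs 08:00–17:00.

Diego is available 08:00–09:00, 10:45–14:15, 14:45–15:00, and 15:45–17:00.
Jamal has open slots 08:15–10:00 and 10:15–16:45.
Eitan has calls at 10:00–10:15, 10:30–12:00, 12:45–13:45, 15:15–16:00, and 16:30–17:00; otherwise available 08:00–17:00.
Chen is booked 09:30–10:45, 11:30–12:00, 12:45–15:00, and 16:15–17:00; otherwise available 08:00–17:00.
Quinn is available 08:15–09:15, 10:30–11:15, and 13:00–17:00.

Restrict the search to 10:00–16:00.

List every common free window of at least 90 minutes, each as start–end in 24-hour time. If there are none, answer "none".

Eitan free within 08:00–17:00: 08:00–10:00, 10:15–10:30, 12:00–12:45, 13:45–15:15, 16:00–16:30.
Chen free within 08:00–17:00: 08:00–09:30, 10:45–11:30, 12:00–12:45, 15:00–16:15.
Diego ∩ Jamal: 08:15–09:00, 10:45–14:15, 14:45–15:00, 15:45–16:45.
Diego ∩ Jamal ∩ Eitan: 08:15–09:00, 12:00–12:45, 13:45–14:15, 14:45–15:00, 16:00–16:30.
Diego ∩ Jamal ∩ Eitan ∩ Chen: 08:15–09:00, 12:00–12:45, 16:00–16:15.
Diego ∩ Jamal ∩ Eitan ∩ Chen ∩ Quinn: 08:15–09:00, 16:00–16:15.
Restricted to 10:00–16:00: (none).
Windows ≥ 90 min: (none).

none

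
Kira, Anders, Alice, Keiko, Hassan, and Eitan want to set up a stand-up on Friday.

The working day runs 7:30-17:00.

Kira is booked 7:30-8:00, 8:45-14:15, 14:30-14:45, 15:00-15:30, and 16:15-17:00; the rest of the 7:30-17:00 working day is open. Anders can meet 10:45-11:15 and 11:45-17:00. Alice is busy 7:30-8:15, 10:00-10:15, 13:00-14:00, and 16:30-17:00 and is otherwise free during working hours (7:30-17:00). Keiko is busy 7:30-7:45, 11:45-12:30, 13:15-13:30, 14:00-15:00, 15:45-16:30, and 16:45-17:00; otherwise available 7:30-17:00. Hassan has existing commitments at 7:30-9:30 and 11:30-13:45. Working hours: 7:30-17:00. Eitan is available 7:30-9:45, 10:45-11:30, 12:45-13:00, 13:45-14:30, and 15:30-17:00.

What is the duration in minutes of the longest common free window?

Kira free within 07:30–17:00: 08:00–08:45, 14:15–14:30, 14:45–15:00, 15:30–16:15.
Alice free within 07:30–17:00: 08:15–10:00, 10:15–13:00, 14:00–16:30.
Keiko free within 07:30–17:00: 07:45–11:45, 12:30–13:15, 13:30–14:00, 15:00–15:45, 16:30–16:45.
Hassan free within 07:30–17:00: 09:30–11:30, 13:45–17:00.
Kira ∩ Anders: 14:15–14:30, 14:45–15:00, 15:30–16:15.
Kira ∩ Anders ∩ Alice: 14:15–14:30, 14:45–15:00, 15:30–16:15.
Kira ∩ Anders ∩ Alice ∩ Keiko: 15:30–15:45.
Kira ∩ Anders ∩ Alice ∩ Keiko ∩ Hassan: 15:30–15:45.
Kira ∩ Anders ∩ Alice ∩ Keiko ∩ Hassan ∩ Eitan: 15:30–15:45.
Single common window of 15 minutes.

15 minutes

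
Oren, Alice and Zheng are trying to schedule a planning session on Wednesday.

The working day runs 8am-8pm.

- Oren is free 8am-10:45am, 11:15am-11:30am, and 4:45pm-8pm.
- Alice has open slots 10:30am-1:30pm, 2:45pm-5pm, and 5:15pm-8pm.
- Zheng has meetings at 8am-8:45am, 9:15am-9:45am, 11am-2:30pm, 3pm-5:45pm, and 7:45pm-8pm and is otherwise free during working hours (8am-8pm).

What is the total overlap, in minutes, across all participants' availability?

135 minutes

Zheng free within 08:00–20:00: 08:45–09:15, 09:45–11:00, 14:30–15:00, 17:45–19:45.
Oren ∩ Alice: 10:30–10:45, 11:15–11:30, 16:45–17:00, 17:15–20:00.
Oren ∩ Alice ∩ Zheng: 10:30–10:45, 17:45–19:45.
Total common minutes: 15 + 120 = 135.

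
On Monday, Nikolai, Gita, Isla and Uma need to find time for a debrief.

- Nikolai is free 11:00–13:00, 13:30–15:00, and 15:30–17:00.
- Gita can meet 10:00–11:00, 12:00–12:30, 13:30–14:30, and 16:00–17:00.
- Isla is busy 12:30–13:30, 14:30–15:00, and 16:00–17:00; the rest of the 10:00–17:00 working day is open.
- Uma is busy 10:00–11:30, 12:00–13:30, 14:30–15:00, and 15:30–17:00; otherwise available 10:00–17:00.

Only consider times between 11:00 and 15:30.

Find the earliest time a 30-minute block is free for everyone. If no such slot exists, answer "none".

Isla free within 10:00–17:00: 10:00–12:30, 13:30–14:30, 15:00–16:00.
Uma free within 10:00–17:00: 11:30–12:00, 13:30–14:30, 15:00–15:30.
Nikolai ∩ Gita: 12:00–12:30, 13:30–14:30, 16:00–17:00.
Nikolai ∩ Gita ∩ Isla: 12:00–12:30, 13:30–14:30.
Nikolai ∩ Gita ∩ Isla ∩ Uma: 13:30–14:30.
Restricted to 11:00–15:30: 13:30–14:30.
Windows ≥ 30 min: 13:30–14:30.
Earliest such window starts at 13:30.

13:30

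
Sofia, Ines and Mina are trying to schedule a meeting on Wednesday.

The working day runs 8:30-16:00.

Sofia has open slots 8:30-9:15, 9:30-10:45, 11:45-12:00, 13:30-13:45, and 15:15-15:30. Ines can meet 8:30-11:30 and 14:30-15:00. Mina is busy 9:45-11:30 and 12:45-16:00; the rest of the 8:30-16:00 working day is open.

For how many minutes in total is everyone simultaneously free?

60 minutes

Mina free within 08:30–16:00: 08:30–09:45, 11:30–12:45.
Sofia ∩ Ines: 08:30–09:15, 09:30–10:45.
Sofia ∩ Ines ∩ Mina: 08:30–09:15, 09:30–09:45.
Total common minutes: 45 + 15 = 60.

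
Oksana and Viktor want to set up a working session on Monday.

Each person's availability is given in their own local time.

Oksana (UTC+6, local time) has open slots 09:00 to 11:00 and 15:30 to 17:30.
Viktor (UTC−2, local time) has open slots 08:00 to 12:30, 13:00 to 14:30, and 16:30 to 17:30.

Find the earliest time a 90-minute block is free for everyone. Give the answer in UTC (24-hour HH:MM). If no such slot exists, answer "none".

10:00

Oksana → UTC: 03:00–05:00, 09:30–11:30.
Viktor → UTC: 10:00–14:30, 15:00–16:30, 18:30–19:30.
Oksana ∩ Viktor: 10:00–11:30.
Windows ≥ 90 min: 10:00–11:30.
Earliest such window starts at 10:00.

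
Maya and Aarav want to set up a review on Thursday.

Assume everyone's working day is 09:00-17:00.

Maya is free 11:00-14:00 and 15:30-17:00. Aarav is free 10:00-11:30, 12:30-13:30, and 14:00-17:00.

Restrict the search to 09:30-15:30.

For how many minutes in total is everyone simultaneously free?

Maya ∩ Aarav: 11:00–11:30, 12:30–13:30, 15:30–17:00.
Restricted to 09:30–15:30: 11:00–11:30, 12:30–13:30.
Total common minutes: 30 + 60 = 90.

90 minutes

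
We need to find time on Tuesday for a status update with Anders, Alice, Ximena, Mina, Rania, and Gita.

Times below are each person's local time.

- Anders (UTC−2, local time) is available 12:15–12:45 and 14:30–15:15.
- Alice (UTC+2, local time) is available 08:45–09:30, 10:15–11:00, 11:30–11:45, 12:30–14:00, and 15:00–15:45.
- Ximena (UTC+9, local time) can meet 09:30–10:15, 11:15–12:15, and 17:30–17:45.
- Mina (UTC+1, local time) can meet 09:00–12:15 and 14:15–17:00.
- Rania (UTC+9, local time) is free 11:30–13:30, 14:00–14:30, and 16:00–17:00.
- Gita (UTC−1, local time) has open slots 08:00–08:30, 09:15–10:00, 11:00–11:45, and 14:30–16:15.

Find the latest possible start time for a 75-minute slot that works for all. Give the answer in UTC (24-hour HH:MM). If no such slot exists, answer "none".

Anders → UTC: 14:15–14:45, 16:30–17:15.
Alice → UTC: 06:45–07:30, 08:15–09:00, 09:30–09:45, 10:30–12:00, 13:00–13:45.
Ximena → UTC: 00:30–01:15, 02:15–03:15, 08:30–08:45.
Mina → UTC: 08:00–11:15, 13:15–16:00.
Rania → UTC: 02:30–04:30, 05:00–05:30, 07:00–08:00.
Gita → UTC: 09:00–09:30, 10:15–11:00, 12:00–12:45, 15:30–17:15.
Anders ∩ Alice: (none).
Anders ∩ Alice ∩ Ximena: (none).
Anders ∩ Alice ∩ Ximena ∩ Mina: (none).
Anders ∩ Alice ∩ Ximena ∩ Mina ∩ Rania: (none).
Anders ∩ Alice ∩ Ximena ∩ Mina ∩ Rania ∩ Gita: (none).
Windows ≥ 75 min: (none).

none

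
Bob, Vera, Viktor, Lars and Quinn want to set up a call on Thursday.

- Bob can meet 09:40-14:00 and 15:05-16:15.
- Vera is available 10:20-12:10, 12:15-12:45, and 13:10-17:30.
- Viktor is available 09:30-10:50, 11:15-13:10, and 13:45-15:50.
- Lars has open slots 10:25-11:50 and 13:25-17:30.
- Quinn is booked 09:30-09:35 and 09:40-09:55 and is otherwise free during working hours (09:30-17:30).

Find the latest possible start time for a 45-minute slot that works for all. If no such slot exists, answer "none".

Quinn free within 09:30–17:30: 09:35–09:40, 09:55–17:30.
Bob ∩ Vera: 10:20–12:10, 12:15–12:45, 13:10–14:00, 15:05–16:15.
Bob ∩ Vera ∩ Viktor: 10:20–10:50, 11:15–12:10, 12:15–12:45, 13:45–14:00, 15:05–15:50.
Bob ∩ Vera ∩ Viktor ∩ Lars: 10:25–10:50, 11:15–11:50, 13:45–14:00, 15:05–15:50.
Bob ∩ Vera ∩ Viktor ∩ Lars ∩ Quinn: 10:25–10:50, 11:15–11:50, 13:45–14:00, 15:05–15:50.
Windows ≥ 45 min: 15:05–15:50.
Latest start in the last window 15:05–15:50 is 15:50 − 45 min = 15:05.

15:05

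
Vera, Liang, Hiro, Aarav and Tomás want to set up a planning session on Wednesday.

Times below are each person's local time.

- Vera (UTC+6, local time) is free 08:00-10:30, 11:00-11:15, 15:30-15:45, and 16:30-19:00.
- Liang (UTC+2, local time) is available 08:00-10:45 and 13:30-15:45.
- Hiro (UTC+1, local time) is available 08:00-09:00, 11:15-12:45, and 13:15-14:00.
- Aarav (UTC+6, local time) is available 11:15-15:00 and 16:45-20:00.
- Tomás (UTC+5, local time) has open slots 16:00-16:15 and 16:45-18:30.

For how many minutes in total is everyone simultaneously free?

Vera → UTC: 02:00–04:30, 05:00–05:15, 09:30–09:45, 10:30–13:00.
Liang → UTC: 06:00–08:45, 11:30–13:45.
Hiro → UTC: 07:00–08:00, 10:15–11:45, 12:15–13:00.
Aarav → UTC: 05:15–09:00, 10:45–14:00.
Tomás → UTC: 11:00–11:15, 11:45–13:30.
Vera ∩ Liang: 11:30–13:00.
Vera ∩ Liang ∩ Hiro: 11:30–11:45, 12:15–13:00.
Vera ∩ Liang ∩ Hiro ∩ Aarav: 11:30–11:45, 12:15–13:00.
Vera ∩ Liang ∩ Hiro ∩ Aarav ∩ Tomás: 12:15–13:00.
Total common minutes: 45.

45 minutes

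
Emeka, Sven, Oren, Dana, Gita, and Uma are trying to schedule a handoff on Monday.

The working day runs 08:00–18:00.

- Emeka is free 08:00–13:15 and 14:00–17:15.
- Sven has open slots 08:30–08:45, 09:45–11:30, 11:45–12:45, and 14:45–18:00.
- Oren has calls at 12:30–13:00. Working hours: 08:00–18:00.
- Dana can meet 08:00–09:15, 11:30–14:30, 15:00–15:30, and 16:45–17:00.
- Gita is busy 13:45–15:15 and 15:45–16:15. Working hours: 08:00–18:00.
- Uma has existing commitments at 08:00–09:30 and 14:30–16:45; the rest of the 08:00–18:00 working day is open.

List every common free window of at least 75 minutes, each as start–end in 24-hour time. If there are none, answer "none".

Oren free within 08:00–18:00: 08:00–12:30, 13:00–18:00.
Gita free within 08:00–18:00: 08:00–13:45, 15:15–15:45, 16:15–18:00.
Uma free within 08:00–18:00: 09:30–14:30, 16:45–18:00.
Emeka ∩ Sven: 08:30–08:45, 09:45–11:30, 11:45–12:45, 14:45–17:15.
Emeka ∩ Sven ∩ Oren: 08:30–08:45, 09:45–11:30, 11:45–12:30, 14:45–17:15.
Emeka ∩ Sven ∩ Oren ∩ Dana: 08:30–08:45, 11:45–12:30, 15:00–15:30, 16:45–17:00.
Emeka ∩ Sven ∩ Oren ∩ Dana ∩ Gita: 08:30–08:45, 11:45–12:30, 15:15–15:30, 16:45–17:00.
Emeka ∩ Sven ∩ Oren ∩ Dana ∩ Gita ∩ Uma: 11:45–12:30, 16:45–17:00.
Windows ≥ 75 min: (none).

none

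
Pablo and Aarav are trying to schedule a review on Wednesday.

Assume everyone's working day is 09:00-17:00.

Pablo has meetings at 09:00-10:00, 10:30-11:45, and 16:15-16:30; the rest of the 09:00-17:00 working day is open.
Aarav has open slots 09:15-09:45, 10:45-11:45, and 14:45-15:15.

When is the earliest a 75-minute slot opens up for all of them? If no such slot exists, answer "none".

Pablo free within 09:00–17:00: 10:00–10:30, 11:45–16:15, 16:30–17:00.
Pablo ∩ Aarav: 14:45–15:15.
Windows ≥ 75 min: (none).

none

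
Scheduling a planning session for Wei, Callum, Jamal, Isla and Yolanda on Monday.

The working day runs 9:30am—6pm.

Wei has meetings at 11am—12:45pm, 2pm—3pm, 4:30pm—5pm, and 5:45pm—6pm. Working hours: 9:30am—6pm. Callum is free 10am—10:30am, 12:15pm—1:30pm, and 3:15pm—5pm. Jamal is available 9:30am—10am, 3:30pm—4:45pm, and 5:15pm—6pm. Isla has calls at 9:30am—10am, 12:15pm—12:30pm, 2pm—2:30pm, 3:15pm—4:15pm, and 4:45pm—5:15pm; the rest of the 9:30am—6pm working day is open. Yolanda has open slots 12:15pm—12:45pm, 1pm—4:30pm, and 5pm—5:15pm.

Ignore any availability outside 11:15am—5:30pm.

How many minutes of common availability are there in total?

Wei free within 09:30–18:00: 09:30–11:00, 12:45–14:00, 15:00–16:30, 17:00–17:45.
Isla free within 09:30–18:00: 10:00–12:15, 12:30–14:00, 14:30–15:15, 16:15–16:45, 17:15–18:00.
Wei ∩ Callum: 10:00–10:30, 12:45–13:30, 15:15–16:30.
Wei ∩ Callum ∩ Jamal: 15:30–16:30.
Wei ∩ Callum ∩ Jamal ∩ Isla: 16:15–16:30.
Wei ∩ Callum ∩ Jamal ∩ Isla ∩ Yolanda: 16:15–16:30.
Restricted to 11:15–17:30: 16:15–16:30.
Total common minutes: 15.

15 minutes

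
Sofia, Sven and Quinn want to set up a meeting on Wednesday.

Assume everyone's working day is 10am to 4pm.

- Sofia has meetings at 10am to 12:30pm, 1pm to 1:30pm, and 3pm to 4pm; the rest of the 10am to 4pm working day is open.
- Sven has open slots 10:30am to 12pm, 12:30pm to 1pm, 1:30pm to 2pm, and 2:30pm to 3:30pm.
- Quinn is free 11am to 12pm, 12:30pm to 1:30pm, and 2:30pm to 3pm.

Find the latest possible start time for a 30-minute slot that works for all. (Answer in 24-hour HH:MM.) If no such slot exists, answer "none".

14:30

Sofia free within 10:00–16:00: 12:30–13:00, 13:30–15:00.
Sofia ∩ Sven: 12:30–13:00, 13:30–14:00, 14:30–15:00.
Sofia ∩ Sven ∩ Quinn: 12:30–13:00, 14:30–15:00.
Windows ≥ 30 min: 12:30–13:00, 14:30–15:00.
Latest start in the last window 14:30–15:00 is 15:00 − 30 min = 14:30.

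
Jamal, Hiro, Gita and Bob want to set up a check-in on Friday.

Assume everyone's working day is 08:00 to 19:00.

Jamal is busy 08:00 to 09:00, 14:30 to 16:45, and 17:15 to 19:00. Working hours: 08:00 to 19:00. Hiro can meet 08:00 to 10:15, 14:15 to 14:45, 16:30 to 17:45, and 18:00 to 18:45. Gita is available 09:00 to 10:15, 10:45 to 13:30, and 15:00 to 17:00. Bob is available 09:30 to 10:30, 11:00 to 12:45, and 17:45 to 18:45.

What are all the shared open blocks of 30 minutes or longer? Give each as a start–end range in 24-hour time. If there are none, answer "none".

09:30–10:15

Jamal free within 08:00–19:00: 09:00–14:30, 16:45–17:15.
Jamal ∩ Hiro: 09:00–10:15, 14:15–14:30, 16:45–17:15.
Jamal ∩ Hiro ∩ Gita: 09:00–10:15, 16:45–17:00.
Jamal ∩ Hiro ∩ Gita ∩ Bob: 09:30–10:15.
Windows ≥ 30 min: 09:30–10:15.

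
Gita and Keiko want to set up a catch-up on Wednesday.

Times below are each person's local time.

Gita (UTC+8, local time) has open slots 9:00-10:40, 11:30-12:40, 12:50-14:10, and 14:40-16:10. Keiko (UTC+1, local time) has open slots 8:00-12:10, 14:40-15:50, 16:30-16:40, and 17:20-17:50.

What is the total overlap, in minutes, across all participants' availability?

Gita → UTC: 01:00–02:40, 03:30–04:40, 04:50–06:10, 06:40–08:10.
Keiko → UTC: 07:00–11:10, 13:40–14:50, 15:30–15:40, 16:20–16:50.
Gita ∩ Keiko: 07:00–08:10.
Total common minutes: 70.

70 minutes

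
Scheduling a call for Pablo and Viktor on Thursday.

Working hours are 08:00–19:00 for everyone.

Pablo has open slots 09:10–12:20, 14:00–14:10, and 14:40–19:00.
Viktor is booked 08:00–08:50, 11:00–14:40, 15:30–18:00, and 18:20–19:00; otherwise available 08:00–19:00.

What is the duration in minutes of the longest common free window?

110 minutes

Viktor free within 08:00–19:00: 08:50–11:00, 14:40–15:30, 18:00–18:20.
Pablo ∩ Viktor: 09:10–11:00, 14:40–15:30, 18:00–18:20.
Common window lengths: 110, 50, 20 min; longest is 110.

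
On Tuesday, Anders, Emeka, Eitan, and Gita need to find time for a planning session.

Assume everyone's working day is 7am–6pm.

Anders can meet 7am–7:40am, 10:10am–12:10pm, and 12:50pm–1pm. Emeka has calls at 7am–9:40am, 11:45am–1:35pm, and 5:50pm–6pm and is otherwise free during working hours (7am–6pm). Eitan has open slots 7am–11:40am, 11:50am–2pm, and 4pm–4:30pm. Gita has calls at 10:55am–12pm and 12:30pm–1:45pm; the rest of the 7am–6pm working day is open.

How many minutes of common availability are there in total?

45 minutes

Emeka free within 07:00–18:00: 09:40–11:45, 13:35–17:50.
Gita free within 07:00–18:00: 07:00–10:55, 12:00–12:30, 13:45–18:00.
Anders ∩ Emeka: 10:10–11:45.
Anders ∩ Emeka ∩ Eitan: 10:10–11:40.
Anders ∩ Emeka ∩ Eitan ∩ Gita: 10:10–10:55.
Total common minutes: 45.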